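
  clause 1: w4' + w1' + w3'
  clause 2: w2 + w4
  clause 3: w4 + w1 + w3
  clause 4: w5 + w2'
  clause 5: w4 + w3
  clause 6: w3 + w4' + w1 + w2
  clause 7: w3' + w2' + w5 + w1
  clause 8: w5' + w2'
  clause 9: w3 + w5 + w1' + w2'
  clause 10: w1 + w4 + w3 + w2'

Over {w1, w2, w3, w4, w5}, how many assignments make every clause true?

There are 2^5 = 32 truth assignments over (w1, w2, w3, w4, w5).
Split on w2. With w2 = 1, the clauses containing w2 are satisfied and w2' drops from the rest; 0 of the 2^4 = 16 assignments to the other variables satisfy what remains.
With w2 = 0, by the same count on the reduced clause set, 4 assignments work.
Total: 0 + 4 = 4.

4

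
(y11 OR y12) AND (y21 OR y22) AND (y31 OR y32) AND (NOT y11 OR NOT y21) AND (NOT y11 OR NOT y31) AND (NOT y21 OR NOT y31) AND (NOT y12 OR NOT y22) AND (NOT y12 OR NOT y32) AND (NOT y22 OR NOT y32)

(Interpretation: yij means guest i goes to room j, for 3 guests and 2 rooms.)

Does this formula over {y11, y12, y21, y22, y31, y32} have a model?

No, unsatisfiable

Branch on y11: set y11 = true.
Unit clause (NOT y21) forces y21 = false.
Unit clause (y22) forces y22 = true.
Unit clause (NOT y31) forces y31 = false.
Unit clause (y32) forces y32 = true.
That conflicts with the unit clause (NOT y32).
Backtrack on y11: now try y11 = false.
Unit clause (y12) forces y12 = true.
Unit clause (NOT y22) forces y22 = false.
Unit clause (y21) forces y21 = true.
Unit clause (NOT y31) forces y31 = false.
Unit clause (y32) forces y32 = true.
That conflicts with the unit clause (NOT y32).
Either choice for y11 ends in contradiction.
No assignment satisfies every clause.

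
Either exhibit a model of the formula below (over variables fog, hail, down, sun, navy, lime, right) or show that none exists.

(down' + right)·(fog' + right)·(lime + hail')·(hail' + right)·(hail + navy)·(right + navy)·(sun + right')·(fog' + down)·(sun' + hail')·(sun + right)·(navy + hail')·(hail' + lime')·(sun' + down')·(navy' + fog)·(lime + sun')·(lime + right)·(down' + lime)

UNSATISFIABLE

Branch on down: set down = 0.
Unit clause (fog') forces fog = 0.
Unit clause (navy') forces navy = 0.
Unit clause (hail) forces hail = 1.
Now (hail') is unsatisfied and unit — conflict.
Undo down and try down = 1.
Unit clause (right) forces right = 1.
Unit clause (sun) forces sun = 1.
Now (sun') is unsatisfied and unit — conflict.
Neither down = 1 nor down = 0 works.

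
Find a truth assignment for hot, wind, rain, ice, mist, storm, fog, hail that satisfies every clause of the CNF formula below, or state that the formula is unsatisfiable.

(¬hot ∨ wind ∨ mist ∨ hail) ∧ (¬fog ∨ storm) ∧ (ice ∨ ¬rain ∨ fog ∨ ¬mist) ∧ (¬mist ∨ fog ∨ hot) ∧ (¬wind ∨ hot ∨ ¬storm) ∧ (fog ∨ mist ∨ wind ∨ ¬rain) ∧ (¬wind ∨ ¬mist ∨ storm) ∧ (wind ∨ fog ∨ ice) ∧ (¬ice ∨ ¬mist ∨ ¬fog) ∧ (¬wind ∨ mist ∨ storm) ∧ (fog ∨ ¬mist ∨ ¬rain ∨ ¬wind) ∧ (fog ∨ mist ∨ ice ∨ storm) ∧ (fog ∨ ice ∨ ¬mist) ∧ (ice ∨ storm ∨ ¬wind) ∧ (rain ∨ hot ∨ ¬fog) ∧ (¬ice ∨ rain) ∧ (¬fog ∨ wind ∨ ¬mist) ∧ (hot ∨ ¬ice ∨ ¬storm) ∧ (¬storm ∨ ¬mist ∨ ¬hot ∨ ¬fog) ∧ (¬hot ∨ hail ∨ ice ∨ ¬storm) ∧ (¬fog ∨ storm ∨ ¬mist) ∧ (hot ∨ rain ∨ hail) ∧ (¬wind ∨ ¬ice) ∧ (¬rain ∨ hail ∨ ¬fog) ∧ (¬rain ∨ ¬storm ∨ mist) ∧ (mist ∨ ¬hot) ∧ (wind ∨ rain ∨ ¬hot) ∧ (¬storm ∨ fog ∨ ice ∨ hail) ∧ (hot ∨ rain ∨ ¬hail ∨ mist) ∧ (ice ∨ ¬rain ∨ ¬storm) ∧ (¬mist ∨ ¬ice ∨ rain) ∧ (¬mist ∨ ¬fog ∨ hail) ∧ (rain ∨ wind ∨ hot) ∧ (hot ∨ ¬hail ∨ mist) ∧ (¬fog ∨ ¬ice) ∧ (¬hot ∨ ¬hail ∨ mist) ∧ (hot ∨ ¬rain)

Branch on fog: set fog = False.
Branch on mist: set mist = True.
From the singleton clause (hot), hot = True.
From the singleton clause (ice), ice = True.
From the singleton clause (rain), rain = True.
From the singleton clause (¬wind), wind = False.
Every clause is now satisfied; storm, hail are unconstrained.

hot=True, wind=False, rain=True, ice=True, mist=True, storm=True, fog=False, hail=True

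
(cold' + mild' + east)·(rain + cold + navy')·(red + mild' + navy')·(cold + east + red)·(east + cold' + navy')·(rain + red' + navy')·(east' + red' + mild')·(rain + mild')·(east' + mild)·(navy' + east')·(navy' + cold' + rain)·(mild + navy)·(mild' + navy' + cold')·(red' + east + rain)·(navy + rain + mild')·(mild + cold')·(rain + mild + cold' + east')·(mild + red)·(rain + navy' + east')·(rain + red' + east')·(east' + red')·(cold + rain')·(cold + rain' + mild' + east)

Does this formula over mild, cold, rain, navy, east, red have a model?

Satisfiable

Suppose rain = 1.
The clause (cold) is unit, so cold = 1.
The clause (mild) is unit, so mild = 1.
The clause (east) is unit, so east = 1.
The clause (red') is unit, so red = 0.
The clause (navy') is unit, so navy = 0.
Every clause now holds.
A satisfying assignment: mild: 1,  cold: 1,  rain: 1,  navy: 0,  east: 1,  red: 0.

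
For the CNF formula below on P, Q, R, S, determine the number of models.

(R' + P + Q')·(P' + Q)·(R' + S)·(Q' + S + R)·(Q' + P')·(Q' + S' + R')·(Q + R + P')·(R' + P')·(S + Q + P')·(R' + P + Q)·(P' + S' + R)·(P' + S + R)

3

There are 2^4 = 16 truth assignments over (P, Q, R, S).
Check each against the 12 clauses (columns in the order P, Q, R, S):
  F F F F  ✓ satisfies all
  F F F T  ✓ satisfies all
  F F T F  ✗ fails (R' + S)
  F F T T  ✗ fails (R' + P + Q)
  F T F F  ✗ fails (Q' + S + R)
  F T F T  ✓ satisfies all
  F T T F  ✗ fails (R' + P + Q')
  F T T T  ✗ fails (R' + P + Q')
  T F F F  ✗ fails (P' + Q)
  T F F T  ✗ fails (P' + Q)
  T F T F  ✗ fails (P' + Q)
  T F T T  ✗ fails (P' + Q)
  T T F F  ✗ fails (Q' + S + R)
  T T F T  ✗ fails (Q' + P')
  T T T F  ✗ fails (R' + S)
  T T T T  ✗ fails (Q' + P')
3 of the 16 rows are models.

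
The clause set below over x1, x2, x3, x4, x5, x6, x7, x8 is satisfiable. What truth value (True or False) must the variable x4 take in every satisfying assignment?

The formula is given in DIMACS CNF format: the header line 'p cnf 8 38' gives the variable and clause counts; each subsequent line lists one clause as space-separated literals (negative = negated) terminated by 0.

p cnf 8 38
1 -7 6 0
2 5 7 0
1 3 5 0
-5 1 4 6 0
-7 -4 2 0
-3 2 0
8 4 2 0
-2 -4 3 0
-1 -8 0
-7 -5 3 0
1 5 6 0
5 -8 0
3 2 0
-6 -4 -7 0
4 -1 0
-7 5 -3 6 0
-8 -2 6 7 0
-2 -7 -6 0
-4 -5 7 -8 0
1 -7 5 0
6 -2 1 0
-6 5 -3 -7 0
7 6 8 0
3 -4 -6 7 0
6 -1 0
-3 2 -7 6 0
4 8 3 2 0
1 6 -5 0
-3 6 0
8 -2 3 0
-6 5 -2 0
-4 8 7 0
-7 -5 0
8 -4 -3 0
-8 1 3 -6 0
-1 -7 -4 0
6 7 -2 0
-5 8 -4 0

False

Suppose x4 = True.
Suppose x7 = False.
The clause (x8) is unit, so x8 = True.
The clause (¬x1) is unit, so x1 = False.
The clause (x5) is unit, so x5 = True.
That conflicts with the unit clause (¬x5).
Backtrack on x7: now try x7 = True.
The clause (x2) is unit, so x2 = True.
The clause (x3) is unit, so x3 = True.
The clause (¬x6) is unit, so x6 = False.
That conflicts with the unit clause (x6).
Neither x7 = True nor x7 = False works.
So every satisfying assignment has x4 = False.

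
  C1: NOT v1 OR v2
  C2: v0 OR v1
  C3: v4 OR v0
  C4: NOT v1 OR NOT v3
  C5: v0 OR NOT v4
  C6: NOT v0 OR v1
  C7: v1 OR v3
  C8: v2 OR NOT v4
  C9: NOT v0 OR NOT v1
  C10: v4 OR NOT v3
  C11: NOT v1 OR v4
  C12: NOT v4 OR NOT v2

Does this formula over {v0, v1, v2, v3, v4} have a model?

Case v1 = false:
Unit clause (v0) forces v0 = true.
But (NOT v0) is also a unit clause — contradiction.
Undo v1 and try v1 = true.
Unit clause (v2) forces v2 = true.
Unit clause (NOT v3) forces v3 = false.
Unit clause (NOT v0) forces v0 = false.
Unit clause (v4) forces v4 = true.
But (NOT v4) is also a unit clause — contradiction.
Either choice for v1 ends in contradiction.
No assignment satisfies every clause.

No, unsatisfiable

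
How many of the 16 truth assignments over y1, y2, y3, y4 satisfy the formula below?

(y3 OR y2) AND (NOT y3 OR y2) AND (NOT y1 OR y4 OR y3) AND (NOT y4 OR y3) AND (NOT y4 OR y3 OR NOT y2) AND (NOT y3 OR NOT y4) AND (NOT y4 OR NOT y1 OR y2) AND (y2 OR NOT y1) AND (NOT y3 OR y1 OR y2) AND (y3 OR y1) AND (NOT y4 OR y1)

2

There are 2^4 = 16 truth assignments over (y1, y2, y3, y4).
Check each against the 11 clauses (columns in the order y1, y2, y3, y4):
  F F F F  ✗ fails (y3 OR y2)
  F F F T  ✗ fails (y3 OR y2)
  F F T F  ✗ fails (NOT y3 OR y2)
  F F T T  ✗ fails (NOT y3 OR y2)
  F T F F  ✗ fails (y3 OR y1)
  F T F T  ✗ fails (NOT y4 OR y3)
  F T T F  ✓ satisfies all
  F T T T  ✗ fails (NOT y3 OR NOT y4)
  T F F F  ✗ fails (y3 OR y2)
  T F F T  ✗ fails (y3 OR y2)
  T F T F  ✗ fails (NOT y3 OR y2)
  T F T T  ✗ fails (NOT y3 OR y2)
  T T F F  ✗ fails (NOT y1 OR y4 OR y3)
  T T F T  ✗ fails (NOT y4 OR y3)
  T T T F  ✓ satisfies all
  T T T T  ✗ fails (NOT y3 OR NOT y4)
2 of the 16 rows are models.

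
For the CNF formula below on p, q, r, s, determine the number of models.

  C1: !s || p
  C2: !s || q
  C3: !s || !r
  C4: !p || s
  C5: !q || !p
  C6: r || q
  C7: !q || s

There are 2^4 = 16 truth assignments over (p, q, r, s).
Check each against the 7 clauses (columns in the order p, q, r, s):
  F F F F  ✗ fails (r || q)
  F F F T  ✗ fails (!s || p)
  F F T F  ✓ satisfies all
  F F T T  ✗ fails (!s || p)
  F T F F  ✗ fails (!q || s)
  F T F T  ✗ fails (!s || p)
  F T T F  ✗ fails (!q || s)
  F T T T  ✗ fails (!s || p)
  T F F F  ✗ fails (!p || s)
  T F F T  ✗ fails (!s || q)
  T F T F  ✗ fails (!p || s)
  T F T T  ✗ fails (!s || q)
  T T F F  ✗ fails (!p || s)
  T T F T  ✗ fails (!q || !p)
  T T T F  ✗ fails (!p || s)
  T T T T  ✗ fails (!s || !r)
1 of the 16 rows is a model.

1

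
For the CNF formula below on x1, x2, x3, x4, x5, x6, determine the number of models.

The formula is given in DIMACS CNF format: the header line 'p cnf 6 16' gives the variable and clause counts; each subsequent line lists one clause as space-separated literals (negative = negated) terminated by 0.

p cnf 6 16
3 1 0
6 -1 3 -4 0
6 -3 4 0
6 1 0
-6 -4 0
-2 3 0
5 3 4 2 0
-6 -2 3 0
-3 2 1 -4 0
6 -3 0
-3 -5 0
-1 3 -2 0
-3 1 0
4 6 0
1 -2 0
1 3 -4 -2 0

3

There are 2^6 = 64 truth assignments over (x1, x2, x3, x4, x5, x6).
Split on x3. With x3 = True, the clauses containing x3 are satisfied and ¬x3 drops from the rest; 2 of the 2^5 = 32 assignments to the other variables satisfy what remains.
With x3 = False, by the same count on the reduced clause set, 1 assignment works.
Total: 2 + 1 = 3.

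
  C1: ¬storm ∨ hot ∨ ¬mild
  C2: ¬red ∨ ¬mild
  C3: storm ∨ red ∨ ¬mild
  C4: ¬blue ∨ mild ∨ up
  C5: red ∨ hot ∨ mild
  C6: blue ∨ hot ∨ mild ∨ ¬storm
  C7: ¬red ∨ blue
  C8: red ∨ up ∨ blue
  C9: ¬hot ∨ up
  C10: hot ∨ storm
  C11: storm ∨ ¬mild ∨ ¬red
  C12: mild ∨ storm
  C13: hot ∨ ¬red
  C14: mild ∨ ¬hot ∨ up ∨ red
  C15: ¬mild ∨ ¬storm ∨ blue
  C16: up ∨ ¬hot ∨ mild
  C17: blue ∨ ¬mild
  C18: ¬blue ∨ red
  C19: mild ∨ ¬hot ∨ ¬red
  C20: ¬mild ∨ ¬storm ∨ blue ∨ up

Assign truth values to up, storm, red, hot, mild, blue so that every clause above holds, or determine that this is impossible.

up=True, storm=True, red=False, hot=True, mild=False, blue=False

Branch on red: set red = False.
(¬blue) alone gives blue = False.
(up) alone gives up = True.
(¬mild) alone gives mild = False.
(hot) alone gives hot = True.
(storm) alone gives storm = True.
Every clause now holds.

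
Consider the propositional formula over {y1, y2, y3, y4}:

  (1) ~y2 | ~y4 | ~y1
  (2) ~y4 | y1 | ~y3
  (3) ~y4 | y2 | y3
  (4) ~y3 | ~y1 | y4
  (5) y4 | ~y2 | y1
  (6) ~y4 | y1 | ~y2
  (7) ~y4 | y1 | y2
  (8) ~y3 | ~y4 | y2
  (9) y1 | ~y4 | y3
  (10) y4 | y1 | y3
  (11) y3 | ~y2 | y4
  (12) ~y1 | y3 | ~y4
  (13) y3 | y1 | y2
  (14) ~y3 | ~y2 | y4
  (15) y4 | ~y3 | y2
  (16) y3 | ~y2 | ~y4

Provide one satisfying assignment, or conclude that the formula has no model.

y1 ↦ 1,  y2 ↦ 0,  y3 ↦ 0,  y4 ↦ 0

Case y2 = 0:
Case y4 = 0:
The clause (~y3) is unit, so y3 = 0.
The clause (y1) is unit, so y1 = 1.
All clauses are satisfied.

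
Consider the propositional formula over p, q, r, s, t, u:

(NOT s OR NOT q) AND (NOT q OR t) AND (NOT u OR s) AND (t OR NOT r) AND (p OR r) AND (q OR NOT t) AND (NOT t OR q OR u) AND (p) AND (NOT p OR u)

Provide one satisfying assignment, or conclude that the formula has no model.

p: true; q: false; r: false; s: true; t: false; u: true

(p) alone gives p = true.
(u) alone gives u = true.
(s) alone gives s = true.
(NOT q) alone gives q = false.
(NOT t) alone gives t = false.
(NOT r) alone gives r = false.
This assignment satisfies each clause.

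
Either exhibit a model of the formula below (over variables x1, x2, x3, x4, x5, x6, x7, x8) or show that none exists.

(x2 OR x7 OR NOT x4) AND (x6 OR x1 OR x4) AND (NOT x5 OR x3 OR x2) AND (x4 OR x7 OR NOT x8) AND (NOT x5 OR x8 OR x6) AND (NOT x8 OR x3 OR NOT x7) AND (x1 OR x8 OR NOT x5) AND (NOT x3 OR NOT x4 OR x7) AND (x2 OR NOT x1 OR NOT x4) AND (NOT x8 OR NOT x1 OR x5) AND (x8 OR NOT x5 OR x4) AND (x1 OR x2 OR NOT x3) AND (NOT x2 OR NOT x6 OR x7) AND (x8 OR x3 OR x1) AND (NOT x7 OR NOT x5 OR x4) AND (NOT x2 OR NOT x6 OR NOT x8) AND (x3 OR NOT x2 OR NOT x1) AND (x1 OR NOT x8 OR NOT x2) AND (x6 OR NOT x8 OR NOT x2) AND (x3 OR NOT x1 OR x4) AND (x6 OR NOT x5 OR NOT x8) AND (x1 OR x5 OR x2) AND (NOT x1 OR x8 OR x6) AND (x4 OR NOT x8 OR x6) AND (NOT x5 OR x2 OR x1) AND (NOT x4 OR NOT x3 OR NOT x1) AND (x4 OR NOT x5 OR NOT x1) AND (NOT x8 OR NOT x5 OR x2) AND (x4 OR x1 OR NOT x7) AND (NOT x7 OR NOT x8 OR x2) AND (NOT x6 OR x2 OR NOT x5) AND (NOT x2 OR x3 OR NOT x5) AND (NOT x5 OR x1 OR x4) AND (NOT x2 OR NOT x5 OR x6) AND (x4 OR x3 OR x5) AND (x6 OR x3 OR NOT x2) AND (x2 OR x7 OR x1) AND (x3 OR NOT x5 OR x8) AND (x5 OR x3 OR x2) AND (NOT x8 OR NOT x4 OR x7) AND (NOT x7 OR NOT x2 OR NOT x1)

x1: false; x2: true; x3: true; x4: true; x5: false; x6: false; x7: true; x8: false

Try x2 = true.
Try x6 = false.
(NOT x8) alone gives x8 = false.
(NOT x5) alone gives x5 = false.
(NOT x1) alone gives x1 = false.
(x4) alone gives x4 = true.
(x3) alone gives x3 = true.
(x7) alone gives x7 = true.
Every clause now holds.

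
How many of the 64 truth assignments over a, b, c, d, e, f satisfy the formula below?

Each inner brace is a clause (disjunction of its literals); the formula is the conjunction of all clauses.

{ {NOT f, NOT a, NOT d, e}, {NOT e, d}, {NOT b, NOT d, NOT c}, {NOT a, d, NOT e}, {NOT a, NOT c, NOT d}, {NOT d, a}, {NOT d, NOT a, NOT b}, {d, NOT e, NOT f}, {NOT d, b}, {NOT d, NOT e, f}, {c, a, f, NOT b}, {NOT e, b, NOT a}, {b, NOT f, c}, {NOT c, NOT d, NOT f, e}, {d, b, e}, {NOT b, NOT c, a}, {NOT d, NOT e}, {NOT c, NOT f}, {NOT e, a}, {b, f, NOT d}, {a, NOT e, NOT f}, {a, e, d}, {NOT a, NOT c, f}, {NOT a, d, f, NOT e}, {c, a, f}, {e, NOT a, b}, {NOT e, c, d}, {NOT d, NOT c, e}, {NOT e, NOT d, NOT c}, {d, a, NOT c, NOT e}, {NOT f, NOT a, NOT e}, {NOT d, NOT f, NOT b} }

2

There are 2^6 = 64 truth assignments over (a, b, c, d, e, f).
Split on f. With f = true, the clauses containing f are satisfied and NOT f drops from the rest; 1 of the 2^5 = 32 assignments to the other variables satisfy what remains.
With f = false, by the same count on the reduced clause set, 1 assignment works.
(One model: a=T, b=T, c=F, d=F, e=F, f=F.)
Total: 1 + 1 = 2.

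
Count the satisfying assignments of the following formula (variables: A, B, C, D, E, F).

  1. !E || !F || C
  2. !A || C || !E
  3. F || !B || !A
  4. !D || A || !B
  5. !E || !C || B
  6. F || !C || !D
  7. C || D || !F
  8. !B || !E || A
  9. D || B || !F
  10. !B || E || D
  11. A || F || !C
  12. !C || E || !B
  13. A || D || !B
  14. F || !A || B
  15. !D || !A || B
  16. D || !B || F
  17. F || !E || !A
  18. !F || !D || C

7

There are 2^6 = 64 truth assignments over (A, B, C, D, E, F).
Split on E. With E = true, the clauses containing E are satisfied and !E drops from the rest; 4 of the 2^5 = 32 assignments to the other variables satisfy what remains.
With E = false, by the same count on the reduced clause set, 3 assignments work.
(One model: A=F, B=F, C=F, D=F, E=F, F=F.)
Total: 4 + 3 = 7.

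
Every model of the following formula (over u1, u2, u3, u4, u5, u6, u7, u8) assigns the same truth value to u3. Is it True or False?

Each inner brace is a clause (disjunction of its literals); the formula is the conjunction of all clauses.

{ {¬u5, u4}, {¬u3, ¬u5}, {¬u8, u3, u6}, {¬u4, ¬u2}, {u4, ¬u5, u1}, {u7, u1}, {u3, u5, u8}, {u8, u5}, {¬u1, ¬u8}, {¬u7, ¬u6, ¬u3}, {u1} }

False

Suppose u3 = True.
The clause (¬u5) is unit, so u5 = False.
The clause (u8) is unit, so u8 = True.
The clause (¬u1) is unit, so u1 = False.
Now (u1) is unsatisfied and unit — conflict.
So every satisfying assignment has u3 = False.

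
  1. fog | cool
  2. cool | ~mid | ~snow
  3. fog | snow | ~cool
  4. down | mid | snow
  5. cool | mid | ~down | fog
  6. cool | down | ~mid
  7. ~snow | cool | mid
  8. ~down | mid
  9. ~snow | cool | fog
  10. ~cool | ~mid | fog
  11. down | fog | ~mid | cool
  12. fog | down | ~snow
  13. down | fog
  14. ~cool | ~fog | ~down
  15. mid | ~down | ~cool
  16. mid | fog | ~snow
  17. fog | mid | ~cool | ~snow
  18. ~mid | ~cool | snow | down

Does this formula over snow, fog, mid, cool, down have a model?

Satisfiable

Case fog = 1:
Case down = 0:
Case mid = 0:
The clause (snow) is unit, so snow = 1.
The clause (cool) is unit, so cool = 1.
Every clause now holds.
A satisfying assignment: snow: 1, fog: 1, mid: 0, cool: 1, down: 0.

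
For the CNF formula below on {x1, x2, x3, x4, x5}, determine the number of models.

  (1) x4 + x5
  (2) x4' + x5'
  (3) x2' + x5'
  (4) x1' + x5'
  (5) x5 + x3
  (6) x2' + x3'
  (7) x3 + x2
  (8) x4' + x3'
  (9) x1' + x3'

There are 2^5 = 32 truth assignments over (x1, x2, x3, x4, x5).
Split on x3. With x3 = 1, the clauses containing x3 are satisfied and x3' drops from the rest; 1 of the 2^4 = 16 assignments to the other variables satisfy what remains.
With x3 = 0, by the same count on the reduced clause set, 0 assignments work.
(One model: x1=F, x2=F, x3=T, x4=F, x5=T.)
Total: 1 + 0 = 1.

1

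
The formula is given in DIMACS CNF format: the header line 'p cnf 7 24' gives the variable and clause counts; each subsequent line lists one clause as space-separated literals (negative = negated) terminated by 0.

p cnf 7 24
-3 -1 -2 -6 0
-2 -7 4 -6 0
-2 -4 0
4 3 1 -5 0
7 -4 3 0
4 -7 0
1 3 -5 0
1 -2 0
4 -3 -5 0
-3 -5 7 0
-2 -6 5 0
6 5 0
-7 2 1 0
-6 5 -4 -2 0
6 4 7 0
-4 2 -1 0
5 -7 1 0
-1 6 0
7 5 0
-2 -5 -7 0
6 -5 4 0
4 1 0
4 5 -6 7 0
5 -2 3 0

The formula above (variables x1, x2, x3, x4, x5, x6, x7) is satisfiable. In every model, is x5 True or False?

True

Suppose x5 = False.
(x6) alone gives x6 = True.
(¬x2) alone gives x2 = False.
(x7) alone gives x7 = True.
(x4) alone gives x4 = True.
(x1) alone gives x1 = True.
That conflicts with the unit clause (¬x1).
So every satisfying assignment has x5 = True.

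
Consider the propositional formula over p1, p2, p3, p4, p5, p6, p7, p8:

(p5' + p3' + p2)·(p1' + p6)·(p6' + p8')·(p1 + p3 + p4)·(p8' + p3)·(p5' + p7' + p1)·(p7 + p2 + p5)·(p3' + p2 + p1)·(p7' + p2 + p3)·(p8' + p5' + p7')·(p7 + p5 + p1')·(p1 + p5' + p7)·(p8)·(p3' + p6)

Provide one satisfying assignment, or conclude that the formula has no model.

UNSATISFIABLE

(p8) alone gives p8 = 1.
(p6') alone gives p6 = 0.
(p1') alone gives p1 = 0.
(p3) alone gives p3 = 1.
That conflicts with the unit clause (p3').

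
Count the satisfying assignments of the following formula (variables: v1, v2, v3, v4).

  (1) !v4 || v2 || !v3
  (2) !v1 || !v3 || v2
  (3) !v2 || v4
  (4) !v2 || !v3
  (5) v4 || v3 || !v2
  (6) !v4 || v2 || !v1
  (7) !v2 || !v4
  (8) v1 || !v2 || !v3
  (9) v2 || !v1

3

There are 2^4 = 16 truth assignments over (v1, v2, v3, v4).
Check each against the 9 clauses (columns in the order v1, v2, v3, v4):
  F F F F  ✓ satisfies all
  F F F T  ✓ satisfies all
  F F T F  ✓ satisfies all
  F F T T  ✗ fails (!v4 || v2 || !v3)
  F T F F  ✗ fails (!v2 || v4)
  F T F T  ✗ fails (!v2 || !v4)
  F T T F  ✗ fails (!v2 || v4)
  F T T T  ✗ fails (!v2 || !v3)
  T F F F  ✗ fails (v2 || !v1)
  T F F T  ✗ fails (!v4 || v2 || !v1)
  T F T F  ✗ fails (!v1 || !v3 || v2)
  T F T T  ✗ fails (!v4 || v2 || !v3)
  T T F F  ✗ fails (!v2 || v4)
  T T F T  ✗ fails (!v2 || !v4)
  T T T F  ✗ fails (!v2 || v4)
  T T T T  ✗ fails (!v2 || !v3)
3 of the 16 rows are models.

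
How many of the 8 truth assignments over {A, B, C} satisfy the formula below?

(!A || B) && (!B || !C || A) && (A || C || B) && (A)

2

There are 2^3 = 8 truth assignments over (A, B, C).
Split on A. With A = true, the clauses containing A are satisfied and !A drops from the rest; 2 of the 2^2 = 4 assignments to the other variables satisfy what remains.
With A = false, by the same count on the reduced clause set, 0 assignments work.
(One model: A=T, B=T, C=F.)
Total: 2 + 0 = 2.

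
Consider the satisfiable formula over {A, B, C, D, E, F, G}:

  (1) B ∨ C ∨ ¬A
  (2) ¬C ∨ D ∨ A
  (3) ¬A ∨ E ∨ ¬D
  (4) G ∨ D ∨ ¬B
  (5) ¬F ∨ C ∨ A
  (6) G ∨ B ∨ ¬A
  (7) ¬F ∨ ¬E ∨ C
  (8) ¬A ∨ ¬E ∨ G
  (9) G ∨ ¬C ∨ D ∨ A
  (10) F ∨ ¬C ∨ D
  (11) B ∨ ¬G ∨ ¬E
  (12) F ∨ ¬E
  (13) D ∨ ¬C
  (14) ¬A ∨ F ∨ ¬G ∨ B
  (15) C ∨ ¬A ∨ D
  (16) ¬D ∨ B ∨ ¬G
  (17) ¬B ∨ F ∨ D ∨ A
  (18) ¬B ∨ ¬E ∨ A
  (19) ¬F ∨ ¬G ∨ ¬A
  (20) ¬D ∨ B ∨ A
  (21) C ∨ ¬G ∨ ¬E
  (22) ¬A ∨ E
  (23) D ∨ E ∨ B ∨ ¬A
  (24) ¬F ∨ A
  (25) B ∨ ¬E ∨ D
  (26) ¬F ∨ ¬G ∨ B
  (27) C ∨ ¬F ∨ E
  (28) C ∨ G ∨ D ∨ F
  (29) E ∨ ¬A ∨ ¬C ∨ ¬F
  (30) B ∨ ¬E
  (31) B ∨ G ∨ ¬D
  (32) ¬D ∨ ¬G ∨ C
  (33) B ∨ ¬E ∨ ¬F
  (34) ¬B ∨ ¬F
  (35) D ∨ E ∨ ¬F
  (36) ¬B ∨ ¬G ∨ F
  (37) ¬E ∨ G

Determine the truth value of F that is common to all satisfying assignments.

False

Suppose F = True.
From the singleton clause (A), A = True.
From the singleton clause (¬G), G = False.
From the singleton clause (B), B = True.
Now (¬B) is unsatisfied and unit — conflict.
So every satisfying assignment has F = False.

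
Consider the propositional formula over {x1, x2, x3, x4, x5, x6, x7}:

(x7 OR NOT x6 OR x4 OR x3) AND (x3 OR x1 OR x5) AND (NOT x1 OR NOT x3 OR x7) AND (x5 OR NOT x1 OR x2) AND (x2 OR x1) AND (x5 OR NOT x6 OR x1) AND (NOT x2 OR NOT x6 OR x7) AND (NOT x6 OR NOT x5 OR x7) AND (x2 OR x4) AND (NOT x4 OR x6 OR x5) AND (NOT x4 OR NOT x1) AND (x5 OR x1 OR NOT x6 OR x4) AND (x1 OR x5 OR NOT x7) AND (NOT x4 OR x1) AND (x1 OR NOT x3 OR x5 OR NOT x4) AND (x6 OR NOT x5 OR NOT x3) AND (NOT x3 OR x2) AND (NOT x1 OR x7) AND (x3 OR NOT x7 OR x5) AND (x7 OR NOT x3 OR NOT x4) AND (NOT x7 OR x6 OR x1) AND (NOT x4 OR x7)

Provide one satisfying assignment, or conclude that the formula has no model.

Case x2 = true:
Case x6 = true:
(x7) alone gives x7 = true.
Case x5 = true:
Case x4 = false:
All clauses hold; x1, x3 can take either value.

x1: true, x2: true, x3: false, x4: false, x5: true, x6: true, x7: true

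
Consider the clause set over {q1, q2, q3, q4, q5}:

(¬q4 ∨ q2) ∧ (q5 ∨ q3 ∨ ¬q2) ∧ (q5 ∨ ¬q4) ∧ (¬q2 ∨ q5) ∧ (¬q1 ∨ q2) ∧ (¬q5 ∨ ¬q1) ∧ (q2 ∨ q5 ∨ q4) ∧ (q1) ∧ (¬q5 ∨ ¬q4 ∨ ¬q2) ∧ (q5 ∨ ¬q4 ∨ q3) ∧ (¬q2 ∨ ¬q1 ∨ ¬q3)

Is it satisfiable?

From the singleton clause (q1), q1 = True.
From the singleton clause (q2), q2 = True.
From the singleton clause (q5), q5 = True.
But (¬q5) is also a unit clause — contradiction.
No assignment satisfies every clause.

Unsatisfiable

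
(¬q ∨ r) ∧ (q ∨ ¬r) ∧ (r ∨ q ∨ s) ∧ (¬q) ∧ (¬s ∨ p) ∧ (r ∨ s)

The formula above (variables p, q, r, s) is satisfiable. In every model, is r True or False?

Suppose r = True.
The clause (q) is unit, so q = True.
That conflicts with the unit clause (¬q).
So every satisfying assignment has r = False.

False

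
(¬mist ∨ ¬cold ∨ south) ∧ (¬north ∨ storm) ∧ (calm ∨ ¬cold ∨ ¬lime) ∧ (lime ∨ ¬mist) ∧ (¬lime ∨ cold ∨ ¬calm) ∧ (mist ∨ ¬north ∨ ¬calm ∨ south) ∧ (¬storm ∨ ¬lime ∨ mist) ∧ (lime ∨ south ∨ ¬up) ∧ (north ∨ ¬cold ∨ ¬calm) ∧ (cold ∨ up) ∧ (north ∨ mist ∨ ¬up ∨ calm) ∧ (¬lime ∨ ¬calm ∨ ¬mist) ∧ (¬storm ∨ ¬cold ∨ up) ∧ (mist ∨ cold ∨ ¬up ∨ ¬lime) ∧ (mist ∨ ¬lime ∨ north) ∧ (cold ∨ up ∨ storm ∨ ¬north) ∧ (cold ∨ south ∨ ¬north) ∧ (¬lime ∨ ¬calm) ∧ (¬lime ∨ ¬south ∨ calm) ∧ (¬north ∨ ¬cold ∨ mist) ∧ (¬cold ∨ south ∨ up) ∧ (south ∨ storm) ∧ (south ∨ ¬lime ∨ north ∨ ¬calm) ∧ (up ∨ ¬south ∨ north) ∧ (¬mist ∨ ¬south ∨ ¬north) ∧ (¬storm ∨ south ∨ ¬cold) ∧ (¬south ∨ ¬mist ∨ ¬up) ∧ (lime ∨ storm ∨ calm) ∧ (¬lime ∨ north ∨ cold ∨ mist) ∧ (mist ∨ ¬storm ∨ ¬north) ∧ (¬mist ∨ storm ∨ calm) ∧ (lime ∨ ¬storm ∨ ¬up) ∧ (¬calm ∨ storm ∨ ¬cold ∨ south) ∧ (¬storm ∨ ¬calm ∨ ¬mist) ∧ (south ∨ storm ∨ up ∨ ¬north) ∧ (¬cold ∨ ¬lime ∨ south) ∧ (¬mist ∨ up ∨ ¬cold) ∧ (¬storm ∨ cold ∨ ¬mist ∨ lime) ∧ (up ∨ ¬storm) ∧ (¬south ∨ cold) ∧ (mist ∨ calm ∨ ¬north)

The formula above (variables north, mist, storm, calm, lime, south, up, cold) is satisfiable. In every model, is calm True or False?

False

Suppose calm = True.
The clause (¬lime) is unit, so lime = False.
The clause (¬mist) is unit, so mist = False.
Branch on north: set north = False.
The clause (¬cold) is unit, so cold = False.
The clause (up) is unit, so up = True.
The clause (south) is unit, so south = True.
Now (¬south) is unsatisfied and unit — conflict.
Backtrack on north: now try north = True.
The clause (storm) is unit, so storm = True.
Now (¬storm) is unsatisfied and unit — conflict.
Either choice for north ends in contradiction.
So every satisfying assignment has calm = False.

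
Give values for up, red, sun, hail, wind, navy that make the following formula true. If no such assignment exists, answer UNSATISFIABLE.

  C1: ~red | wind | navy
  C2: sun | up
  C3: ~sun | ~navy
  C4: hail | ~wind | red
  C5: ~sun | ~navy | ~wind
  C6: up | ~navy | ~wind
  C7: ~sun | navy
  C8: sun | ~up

Branch on sun: set sun = 1.
The clause (~navy) is unit, so navy = 0.
But (navy) is also a unit clause — contradiction.
Undo sun and try sun = 0.
The clause (up) is unit, so up = 1.
But (~up) is also a unit clause — contradiction.
Both values of sun lead to a conflict.

UNSATISFIABLE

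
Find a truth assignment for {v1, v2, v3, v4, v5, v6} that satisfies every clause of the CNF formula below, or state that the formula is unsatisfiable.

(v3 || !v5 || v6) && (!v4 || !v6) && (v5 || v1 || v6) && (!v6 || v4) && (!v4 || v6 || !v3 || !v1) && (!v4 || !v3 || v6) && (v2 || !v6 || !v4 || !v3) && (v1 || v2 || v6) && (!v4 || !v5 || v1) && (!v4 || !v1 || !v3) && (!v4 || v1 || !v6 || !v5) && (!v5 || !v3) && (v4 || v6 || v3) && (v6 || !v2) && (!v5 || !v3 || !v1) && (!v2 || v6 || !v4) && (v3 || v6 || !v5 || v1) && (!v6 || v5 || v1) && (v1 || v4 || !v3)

v1=true; v2=false; v3=false; v4=true; v5=false; v6=false

Suppose v4 = true.
Unit clause (!v6) forces v6 = false.
Unit clause (!v3) forces v3 = false.
Unit clause (!v5) forces v5 = false.
Unit clause (v1) forces v1 = true.
Unit clause (!v2) forces v2 = false.
Every clause now holds.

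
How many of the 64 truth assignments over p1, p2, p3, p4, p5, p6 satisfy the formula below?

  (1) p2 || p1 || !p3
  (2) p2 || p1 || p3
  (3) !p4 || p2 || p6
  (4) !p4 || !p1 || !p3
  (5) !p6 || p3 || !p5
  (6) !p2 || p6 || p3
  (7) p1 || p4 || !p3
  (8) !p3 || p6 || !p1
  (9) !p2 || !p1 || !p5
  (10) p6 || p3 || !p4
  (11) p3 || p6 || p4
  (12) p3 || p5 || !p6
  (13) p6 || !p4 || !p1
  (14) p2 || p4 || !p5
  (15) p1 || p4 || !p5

6

There are 2^6 = 64 truth assignments over (p1, p2, p3, p4, p5, p6).
Split on p1. With p1 = true, the clauses containing p1 are satisfied and !p1 drops from the rest; 2 of the 2^5 = 32 assignments to the other variables satisfy what remains.
With p1 = false, by the same count on the reduced clause set, 4 assignments work.
Total: 2 + 4 = 6.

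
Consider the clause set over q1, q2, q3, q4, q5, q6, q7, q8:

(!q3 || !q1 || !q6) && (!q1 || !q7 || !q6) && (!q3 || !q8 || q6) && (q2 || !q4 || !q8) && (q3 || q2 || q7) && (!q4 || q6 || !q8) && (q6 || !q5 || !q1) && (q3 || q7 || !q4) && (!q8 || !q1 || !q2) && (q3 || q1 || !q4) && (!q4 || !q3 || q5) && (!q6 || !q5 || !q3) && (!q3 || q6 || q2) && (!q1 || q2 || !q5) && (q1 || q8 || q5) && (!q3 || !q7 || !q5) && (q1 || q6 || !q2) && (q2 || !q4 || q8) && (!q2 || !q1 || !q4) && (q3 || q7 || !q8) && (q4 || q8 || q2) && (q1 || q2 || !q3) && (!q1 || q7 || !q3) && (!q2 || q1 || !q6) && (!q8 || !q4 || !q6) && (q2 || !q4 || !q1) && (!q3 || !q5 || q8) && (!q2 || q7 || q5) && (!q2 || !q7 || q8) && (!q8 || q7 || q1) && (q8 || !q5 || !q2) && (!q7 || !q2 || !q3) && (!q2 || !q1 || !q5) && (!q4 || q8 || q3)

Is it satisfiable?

Suppose q3 = false.
Suppose q2 = false.
Unit clause (q7) forces q7 = true.
Suppose q1 = true.
Unit clause (!q6) forces q6 = false.
Unit clause (!q5) forces q5 = false.
Unit clause (!q4) forces q4 = false.
Unit clause (q8) forces q8 = true.
All clauses are satisfied.
A satisfying assignment: q1 ↦ true; q2 ↦ false; q3 ↦ false; q4 ↦ false; q5 ↦ false; q6 ↦ false; q7 ↦ true; q8 ↦ true.

Yes, satisfiable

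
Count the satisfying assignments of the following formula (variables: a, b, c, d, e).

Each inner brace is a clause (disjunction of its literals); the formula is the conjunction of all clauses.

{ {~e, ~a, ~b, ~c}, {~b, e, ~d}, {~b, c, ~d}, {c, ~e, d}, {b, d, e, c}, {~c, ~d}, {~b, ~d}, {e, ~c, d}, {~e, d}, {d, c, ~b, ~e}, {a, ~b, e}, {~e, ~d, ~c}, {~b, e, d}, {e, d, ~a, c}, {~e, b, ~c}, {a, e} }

There are 2^5 = 32 truth assignments over (a, b, c, d, e).
Split on a. With a = 1, the clauses containing a are satisfied and ~a drops from the rest; 2 of the 2^4 = 16 assignments to the other variables satisfy what remains.
With a = 0, by the same count on the reduced clause set, 1 assignment works.
Total: 2 + 1 = 3.

3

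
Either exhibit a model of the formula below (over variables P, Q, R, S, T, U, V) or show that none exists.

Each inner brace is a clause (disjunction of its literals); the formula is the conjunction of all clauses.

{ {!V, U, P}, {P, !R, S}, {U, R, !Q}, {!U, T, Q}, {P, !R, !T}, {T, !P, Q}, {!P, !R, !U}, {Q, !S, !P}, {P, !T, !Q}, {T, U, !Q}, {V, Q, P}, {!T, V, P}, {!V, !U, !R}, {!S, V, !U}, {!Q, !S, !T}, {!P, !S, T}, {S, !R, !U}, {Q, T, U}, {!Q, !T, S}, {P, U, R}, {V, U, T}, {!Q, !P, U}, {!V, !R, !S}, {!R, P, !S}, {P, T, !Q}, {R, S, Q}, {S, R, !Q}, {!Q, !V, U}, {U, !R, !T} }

P=false,  Q=false,  R=false,  S=true,  T=true,  U=true,  V=true

Branch on V: set V = true.
Branch on U: set U = true.
The clause (!R) is unit, so R = false.
Branch on T: set T = true.
Branch on P: set P = false.
The clause (!Q) is unit, so Q = false.
The clause (S) is unit, so S = true.
All clauses are satisfied.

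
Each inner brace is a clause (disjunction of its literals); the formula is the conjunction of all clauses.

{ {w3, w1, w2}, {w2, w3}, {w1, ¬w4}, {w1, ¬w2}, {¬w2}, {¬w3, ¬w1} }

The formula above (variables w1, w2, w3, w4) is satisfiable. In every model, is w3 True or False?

True

Suppose w3 = False.
From the singleton clause (w2), w2 = True.
But (¬w2) is also a unit clause — contradiction.
So every satisfying assignment has w3 = True.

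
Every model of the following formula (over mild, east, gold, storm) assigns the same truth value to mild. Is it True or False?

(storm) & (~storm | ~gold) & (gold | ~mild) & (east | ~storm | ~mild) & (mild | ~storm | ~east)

Suppose mild = 1.
From the singleton clause (storm), storm = 1.
From the singleton clause (~gold), gold = 0.
Now (gold) is unsatisfied and unit — conflict.
So every satisfying assignment has mild = False.

False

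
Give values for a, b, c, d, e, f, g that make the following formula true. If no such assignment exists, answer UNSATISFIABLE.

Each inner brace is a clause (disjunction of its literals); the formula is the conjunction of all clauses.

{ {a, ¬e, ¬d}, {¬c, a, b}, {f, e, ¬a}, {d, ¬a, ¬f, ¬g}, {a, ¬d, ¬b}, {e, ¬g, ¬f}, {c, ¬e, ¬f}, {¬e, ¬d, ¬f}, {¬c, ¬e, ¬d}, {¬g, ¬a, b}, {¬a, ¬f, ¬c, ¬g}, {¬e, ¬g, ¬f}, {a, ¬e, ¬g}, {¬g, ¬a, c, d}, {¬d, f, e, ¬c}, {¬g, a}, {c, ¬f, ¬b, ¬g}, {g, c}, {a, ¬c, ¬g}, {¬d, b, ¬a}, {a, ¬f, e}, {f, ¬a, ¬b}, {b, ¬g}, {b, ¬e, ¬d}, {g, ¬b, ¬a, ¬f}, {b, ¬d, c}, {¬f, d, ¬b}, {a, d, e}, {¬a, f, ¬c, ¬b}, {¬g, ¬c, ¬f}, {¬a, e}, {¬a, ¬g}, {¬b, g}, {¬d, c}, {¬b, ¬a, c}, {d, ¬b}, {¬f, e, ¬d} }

a: True,  b: False,  c: True,  d: False,  e: True,  f: True,  g: False

Try g = False.
From the singleton clause (c), c = True.
From the singleton clause (¬b), b = False.
From the singleton clause (a), a = True.
From the singleton clause (¬d), d = False.
From the singleton clause (e), e = True.
Every clause is now satisfied; f is unconstrained.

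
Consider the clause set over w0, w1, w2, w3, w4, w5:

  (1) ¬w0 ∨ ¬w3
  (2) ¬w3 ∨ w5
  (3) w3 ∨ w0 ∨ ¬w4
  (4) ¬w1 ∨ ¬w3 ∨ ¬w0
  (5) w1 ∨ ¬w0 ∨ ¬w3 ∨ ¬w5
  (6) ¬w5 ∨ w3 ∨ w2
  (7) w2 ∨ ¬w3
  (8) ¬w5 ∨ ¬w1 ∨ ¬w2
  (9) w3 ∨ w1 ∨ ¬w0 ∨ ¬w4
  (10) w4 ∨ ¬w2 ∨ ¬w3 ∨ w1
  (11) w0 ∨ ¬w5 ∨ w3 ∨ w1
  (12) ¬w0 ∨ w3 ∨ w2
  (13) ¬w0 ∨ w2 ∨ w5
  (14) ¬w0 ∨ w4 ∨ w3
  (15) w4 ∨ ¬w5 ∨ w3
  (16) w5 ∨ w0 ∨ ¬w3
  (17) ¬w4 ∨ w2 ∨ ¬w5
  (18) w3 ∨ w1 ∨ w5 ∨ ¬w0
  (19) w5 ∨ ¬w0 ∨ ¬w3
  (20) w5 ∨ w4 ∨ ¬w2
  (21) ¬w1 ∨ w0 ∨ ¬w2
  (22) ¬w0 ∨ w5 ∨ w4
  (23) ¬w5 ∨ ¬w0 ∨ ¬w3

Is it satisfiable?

Case w0 = False:
Case w3 = False:
(¬w4) alone gives w4 = False.
(¬w5) alone gives w5 = False.
(¬w2) alone gives w2 = False.
All clauses hold; w1 can take either value.
A satisfying assignment: w0=False, w1=False, w2=False, w3=False, w4=False, w5=False.

Yes, satisfiable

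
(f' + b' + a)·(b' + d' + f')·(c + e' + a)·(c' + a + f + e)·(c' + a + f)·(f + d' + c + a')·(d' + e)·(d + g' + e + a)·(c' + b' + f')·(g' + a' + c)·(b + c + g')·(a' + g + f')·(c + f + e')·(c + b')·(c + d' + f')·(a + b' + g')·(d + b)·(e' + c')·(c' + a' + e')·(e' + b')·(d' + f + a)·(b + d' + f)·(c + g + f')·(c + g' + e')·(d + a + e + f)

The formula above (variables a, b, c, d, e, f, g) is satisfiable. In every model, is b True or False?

True

Suppose b = 0.
From the singleton clause (d), d = 1.
From the singleton clause (e), e = 1.
From the singleton clause (c'), c = 0.
From the singleton clause (a), a = 1.
From the singleton clause (f), f = 1.
That conflicts with the unit clause (f').
So every satisfying assignment has b = True.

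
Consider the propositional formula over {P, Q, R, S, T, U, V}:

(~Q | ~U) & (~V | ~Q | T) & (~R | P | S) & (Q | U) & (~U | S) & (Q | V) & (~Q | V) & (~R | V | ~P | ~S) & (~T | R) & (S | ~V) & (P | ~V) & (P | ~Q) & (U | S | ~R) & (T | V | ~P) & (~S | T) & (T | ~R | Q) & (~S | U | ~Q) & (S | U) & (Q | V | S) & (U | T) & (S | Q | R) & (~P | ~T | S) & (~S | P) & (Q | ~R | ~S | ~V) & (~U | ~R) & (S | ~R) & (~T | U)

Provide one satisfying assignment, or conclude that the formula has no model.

Branch on Q: set Q = 0.
(U) alone gives U = 1.
(S) alone gives S = 1.
(V) alone gives V = 1.
(P) alone gives P = 1.
(T) alone gives T = 1.
(R) alone gives R = 1.
Now (~R) is unsatisfied and unit — conflict.
That branch fails; take Q = 1 instead.
(~U) alone gives U = 0.
(V) alone gives V = 1.
(T) alone gives T = 1.
Now (~T) is unsatisfied and unit — conflict.
Both values of Q lead to a conflict.

UNSATISFIABLE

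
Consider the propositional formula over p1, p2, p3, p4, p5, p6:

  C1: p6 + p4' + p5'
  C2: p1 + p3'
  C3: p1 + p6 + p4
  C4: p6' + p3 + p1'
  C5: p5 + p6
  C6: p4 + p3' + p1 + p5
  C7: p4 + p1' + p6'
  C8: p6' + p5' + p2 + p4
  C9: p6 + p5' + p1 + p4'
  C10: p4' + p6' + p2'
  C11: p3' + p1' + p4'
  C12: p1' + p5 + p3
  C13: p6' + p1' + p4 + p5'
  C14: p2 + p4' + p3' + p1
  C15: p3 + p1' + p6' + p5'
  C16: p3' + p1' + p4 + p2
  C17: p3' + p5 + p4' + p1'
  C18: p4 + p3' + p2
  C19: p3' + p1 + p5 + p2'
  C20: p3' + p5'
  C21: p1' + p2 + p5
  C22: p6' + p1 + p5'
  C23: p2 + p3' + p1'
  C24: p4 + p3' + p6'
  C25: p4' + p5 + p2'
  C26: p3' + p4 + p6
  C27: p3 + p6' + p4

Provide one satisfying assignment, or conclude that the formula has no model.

p1=0; p2=0; p3=0; p4=1; p5=0; p6=1

Try p1 = 0.
(p3') alone gives p3 = 0.
Try p6 = 1.
(p5') alone gives p5 = 0.
(p4) alone gives p4 = 1.
(p2') alone gives p2 = 0.
All clauses are satisfied.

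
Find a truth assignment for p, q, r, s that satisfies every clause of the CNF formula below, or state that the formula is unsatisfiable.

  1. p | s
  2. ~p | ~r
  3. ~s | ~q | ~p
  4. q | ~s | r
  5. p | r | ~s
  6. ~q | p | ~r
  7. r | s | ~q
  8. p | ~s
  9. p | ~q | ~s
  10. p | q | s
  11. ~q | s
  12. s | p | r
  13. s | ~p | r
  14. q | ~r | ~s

UNSATISFIABLE

Case p = 1:
Unit clause (~r) forces r = 0.
Unit clause (s) forces s = 1.
Unit clause (~q) forces q = 0.
But (q) is also a unit clause — contradiction.
Undo p and try p = 0.
Unit clause (s) forces s = 1.
But (~s) is also a unit clause — contradiction.
Either choice for p ends in contradiction.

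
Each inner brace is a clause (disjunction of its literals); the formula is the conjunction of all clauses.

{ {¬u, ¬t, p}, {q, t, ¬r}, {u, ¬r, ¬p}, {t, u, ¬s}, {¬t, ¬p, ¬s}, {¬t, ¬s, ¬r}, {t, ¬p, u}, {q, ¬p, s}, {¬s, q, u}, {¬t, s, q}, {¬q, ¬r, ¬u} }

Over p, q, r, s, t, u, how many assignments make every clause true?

15

There are 2^6 = 64 truth assignments over (p, q, r, s, t, u).
Split on p. With p = True, the clauses containing p are satisfied and ¬p drops from the rest; 5 of the 2^5 = 32 assignments to the other variables satisfy what remains.
With p = False, by the same count on the reduced clause set, 10 assignments work.
Total: 5 + 10 = 15.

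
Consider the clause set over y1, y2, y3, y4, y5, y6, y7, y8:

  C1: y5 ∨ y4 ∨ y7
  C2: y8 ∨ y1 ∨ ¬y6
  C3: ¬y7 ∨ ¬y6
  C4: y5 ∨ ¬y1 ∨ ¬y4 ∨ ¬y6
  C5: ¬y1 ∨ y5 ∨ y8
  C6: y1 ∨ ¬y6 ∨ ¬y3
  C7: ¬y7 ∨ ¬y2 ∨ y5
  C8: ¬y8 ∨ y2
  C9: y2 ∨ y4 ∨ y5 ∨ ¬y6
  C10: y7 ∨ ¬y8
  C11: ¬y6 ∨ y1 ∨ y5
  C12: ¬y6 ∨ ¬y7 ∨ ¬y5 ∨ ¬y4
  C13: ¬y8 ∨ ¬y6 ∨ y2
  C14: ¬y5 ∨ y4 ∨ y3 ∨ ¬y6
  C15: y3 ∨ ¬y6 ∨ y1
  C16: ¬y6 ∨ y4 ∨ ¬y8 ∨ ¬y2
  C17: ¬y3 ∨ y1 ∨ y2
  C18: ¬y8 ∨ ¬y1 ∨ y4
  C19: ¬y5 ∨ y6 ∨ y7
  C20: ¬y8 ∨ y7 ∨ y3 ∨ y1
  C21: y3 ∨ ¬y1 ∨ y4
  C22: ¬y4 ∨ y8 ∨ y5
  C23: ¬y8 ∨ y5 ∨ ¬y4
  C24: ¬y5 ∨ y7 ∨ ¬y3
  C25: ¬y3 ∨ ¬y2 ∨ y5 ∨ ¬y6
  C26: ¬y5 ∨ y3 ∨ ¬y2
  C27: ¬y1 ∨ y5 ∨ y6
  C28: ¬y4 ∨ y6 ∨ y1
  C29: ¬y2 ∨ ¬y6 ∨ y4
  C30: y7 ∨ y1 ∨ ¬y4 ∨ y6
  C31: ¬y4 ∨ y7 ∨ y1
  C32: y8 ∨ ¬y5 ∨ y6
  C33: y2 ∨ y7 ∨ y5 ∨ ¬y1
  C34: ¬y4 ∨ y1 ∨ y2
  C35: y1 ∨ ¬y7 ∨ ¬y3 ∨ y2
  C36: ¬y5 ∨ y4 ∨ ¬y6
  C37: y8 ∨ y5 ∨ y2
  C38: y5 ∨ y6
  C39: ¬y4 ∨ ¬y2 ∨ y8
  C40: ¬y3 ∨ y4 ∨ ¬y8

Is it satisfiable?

Branch on y7: set y7 = True.
Unit clause (¬y6) forces y6 = False.
Unit clause (y5) forces y5 = True.
Unit clause (y8) forces y8 = True.
Unit clause (y2) forces y2 = True.
Unit clause (y3) forces y3 = True.
Unit clause (y4) forces y4 = True.
Unit clause (y1) forces y1 = True.
This assignment satisfies each clause.
A satisfying assignment: y1: True; y2: True; y3: True; y4: True; y5: True; y6: False; y7: True; y8: True.

Yes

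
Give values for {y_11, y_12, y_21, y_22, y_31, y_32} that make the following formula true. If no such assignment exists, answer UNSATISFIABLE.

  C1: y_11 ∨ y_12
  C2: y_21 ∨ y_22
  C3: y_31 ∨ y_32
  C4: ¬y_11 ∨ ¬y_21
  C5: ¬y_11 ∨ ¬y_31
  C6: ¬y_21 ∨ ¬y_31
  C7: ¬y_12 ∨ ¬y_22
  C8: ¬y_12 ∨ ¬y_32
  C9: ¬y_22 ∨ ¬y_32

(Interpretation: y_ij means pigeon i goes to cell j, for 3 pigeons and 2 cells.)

UNSATISFIABLE

Suppose y_11 = True.
Unit clause (¬y_21) forces y_21 = False.
Unit clause (y_22) forces y_22 = True.
Unit clause (¬y_31) forces y_31 = False.
Unit clause (y_32) forces y_32 = True.
That conflicts with the unit clause (¬y_32).
Undo y_11 and try y_11 = False.
Unit clause (y_12) forces y_12 = True.
Unit clause (¬y_22) forces y_22 = False.
Unit clause (y_21) forces y_21 = True.
Unit clause (¬y_31) forces y_31 = False.
Unit clause (y_32) forces y_32 = True.
That conflicts with the unit clause (¬y_32).
Both values of y_11 lead to a conflict.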